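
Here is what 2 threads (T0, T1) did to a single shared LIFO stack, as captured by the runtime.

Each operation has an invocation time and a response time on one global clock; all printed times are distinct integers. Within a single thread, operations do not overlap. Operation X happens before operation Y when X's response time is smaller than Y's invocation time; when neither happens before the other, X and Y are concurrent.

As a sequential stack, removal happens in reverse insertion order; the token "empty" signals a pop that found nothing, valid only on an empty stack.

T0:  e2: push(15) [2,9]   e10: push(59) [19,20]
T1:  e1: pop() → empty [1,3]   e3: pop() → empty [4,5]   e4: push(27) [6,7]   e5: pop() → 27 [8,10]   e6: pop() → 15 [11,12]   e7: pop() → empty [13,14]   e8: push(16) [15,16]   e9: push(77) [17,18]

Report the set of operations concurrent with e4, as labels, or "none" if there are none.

e4 runs from 6 to 7; window-overlapping ops are concurrent
e1 [1,3]: before
e2 [2,9]: concurrent
e3 [4,5]: before
e5 [8,10]: after
e6 [11,12]: after
e7 [13,14]: after
e8 [15,16]: after
e9 [17,18]: after
e10 [19,20]: after

e2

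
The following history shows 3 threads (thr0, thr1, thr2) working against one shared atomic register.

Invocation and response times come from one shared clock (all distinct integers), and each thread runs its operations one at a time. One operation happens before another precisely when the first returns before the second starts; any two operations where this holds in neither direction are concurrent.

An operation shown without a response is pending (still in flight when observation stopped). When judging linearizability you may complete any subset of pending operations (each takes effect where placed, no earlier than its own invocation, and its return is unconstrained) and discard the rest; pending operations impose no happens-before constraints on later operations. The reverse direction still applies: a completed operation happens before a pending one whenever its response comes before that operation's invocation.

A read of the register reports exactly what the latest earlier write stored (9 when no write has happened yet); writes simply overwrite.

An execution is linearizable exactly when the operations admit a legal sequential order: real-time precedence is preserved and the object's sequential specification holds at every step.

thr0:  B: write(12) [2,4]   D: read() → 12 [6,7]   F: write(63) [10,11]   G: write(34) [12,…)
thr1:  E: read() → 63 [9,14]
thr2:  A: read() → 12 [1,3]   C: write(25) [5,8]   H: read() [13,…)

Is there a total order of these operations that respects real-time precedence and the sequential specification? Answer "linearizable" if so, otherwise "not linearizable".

a witness: B, A, D, C, F, E
step 1: B write(12) — value 12
step 2: A read() → 12 — value 12
step 3: D read() → 12 — value 12
step 4: C write(25) — value 25
step 5: F write(63) — value 63
step 6: E read() → 63 — value 63

linearizable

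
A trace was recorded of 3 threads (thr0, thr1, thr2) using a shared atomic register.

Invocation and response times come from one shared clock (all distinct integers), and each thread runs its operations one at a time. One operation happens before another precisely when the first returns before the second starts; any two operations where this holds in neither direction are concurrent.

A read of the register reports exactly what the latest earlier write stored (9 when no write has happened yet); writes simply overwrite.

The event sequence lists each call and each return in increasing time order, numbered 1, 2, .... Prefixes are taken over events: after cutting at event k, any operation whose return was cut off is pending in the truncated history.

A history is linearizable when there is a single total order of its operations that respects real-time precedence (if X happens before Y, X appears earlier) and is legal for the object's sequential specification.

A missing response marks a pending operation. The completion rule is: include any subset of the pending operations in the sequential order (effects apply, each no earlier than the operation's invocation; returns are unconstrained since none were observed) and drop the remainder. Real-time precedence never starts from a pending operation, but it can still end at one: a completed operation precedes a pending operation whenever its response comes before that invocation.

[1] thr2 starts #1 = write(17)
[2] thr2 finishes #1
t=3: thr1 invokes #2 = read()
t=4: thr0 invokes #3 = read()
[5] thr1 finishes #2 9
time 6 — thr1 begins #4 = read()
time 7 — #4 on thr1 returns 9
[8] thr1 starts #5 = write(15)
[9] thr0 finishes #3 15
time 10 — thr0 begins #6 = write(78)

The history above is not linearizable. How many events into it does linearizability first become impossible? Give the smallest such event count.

events 1..4 are still linearizable — one witness is #1:
after step 1 (#1 write(17)): value 17
once event 5 joins (#2's response, time 5), exhaustive search finds no witness
every completion of the 1 pending operation (#3) was checked; none linearizes
e.g. #1, #2 (pending dropped): illegal at step 2, since #2 read() → 9 cannot apply there

5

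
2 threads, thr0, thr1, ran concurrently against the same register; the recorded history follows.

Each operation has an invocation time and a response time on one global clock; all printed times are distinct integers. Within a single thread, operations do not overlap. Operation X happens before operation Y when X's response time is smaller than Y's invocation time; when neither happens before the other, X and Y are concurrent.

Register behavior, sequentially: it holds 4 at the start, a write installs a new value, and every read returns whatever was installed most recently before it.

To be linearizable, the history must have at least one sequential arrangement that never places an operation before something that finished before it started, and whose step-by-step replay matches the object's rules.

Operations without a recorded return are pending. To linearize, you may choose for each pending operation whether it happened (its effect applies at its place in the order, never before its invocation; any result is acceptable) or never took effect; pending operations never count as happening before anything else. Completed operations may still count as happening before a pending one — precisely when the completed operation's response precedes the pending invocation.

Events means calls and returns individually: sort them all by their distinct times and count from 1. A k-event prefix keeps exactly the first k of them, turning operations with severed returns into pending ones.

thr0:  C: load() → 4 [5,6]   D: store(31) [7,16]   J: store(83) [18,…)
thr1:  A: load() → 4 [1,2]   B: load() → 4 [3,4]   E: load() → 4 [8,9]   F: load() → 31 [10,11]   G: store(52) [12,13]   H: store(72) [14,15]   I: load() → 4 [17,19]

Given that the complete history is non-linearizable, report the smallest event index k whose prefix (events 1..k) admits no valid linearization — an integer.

a valid linearization of events 1..18 exists, for instance A, B, C, E, D, F, G, H:
1. A load() → 4, leaving value 4
2. B load() → 4, leaving value 4
3. C load() → 4, leaving value 4
4. E load() → 4, leaving value 4
5. D store(31), leaving value 31
6. F load() → 31, leaving value 31
7. G store(52), leaving value 52
8. H store(72), leaving value 72
once event 19 joins (I's response, time 19), exhaustive search finds no witness
no completion choice of the 1 pending operation (J) rescues it — every subset was tried
for example A, B, C, D, E, F, G, H, I (pending dropped) fails at step 5: E load() → 4 is not legal there
for example A, B, C, E, D, F, G, H, I (pending dropped) fails at step 9: I load() → 4 is not legal there

19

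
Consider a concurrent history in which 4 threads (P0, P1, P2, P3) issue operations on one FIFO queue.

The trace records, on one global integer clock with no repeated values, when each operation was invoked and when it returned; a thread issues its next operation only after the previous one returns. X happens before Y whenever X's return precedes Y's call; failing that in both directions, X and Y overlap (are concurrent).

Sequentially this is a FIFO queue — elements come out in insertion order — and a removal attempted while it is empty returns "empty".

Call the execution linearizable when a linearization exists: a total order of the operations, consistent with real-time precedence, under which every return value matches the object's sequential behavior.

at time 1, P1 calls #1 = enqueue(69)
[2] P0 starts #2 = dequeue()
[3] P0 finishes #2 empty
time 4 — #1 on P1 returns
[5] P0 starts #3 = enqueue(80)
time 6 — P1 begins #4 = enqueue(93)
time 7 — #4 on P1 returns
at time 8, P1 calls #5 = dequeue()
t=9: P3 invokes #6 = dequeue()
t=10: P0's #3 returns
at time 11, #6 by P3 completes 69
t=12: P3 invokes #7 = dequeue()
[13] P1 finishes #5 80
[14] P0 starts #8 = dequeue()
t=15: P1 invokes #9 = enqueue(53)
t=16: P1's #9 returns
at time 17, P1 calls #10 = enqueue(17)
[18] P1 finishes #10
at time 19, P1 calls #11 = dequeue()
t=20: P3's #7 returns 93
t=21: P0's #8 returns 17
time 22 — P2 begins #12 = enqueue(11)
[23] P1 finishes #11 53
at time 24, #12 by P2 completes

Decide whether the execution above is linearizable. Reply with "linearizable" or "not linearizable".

linearizable

witness order: #2, #1, #3, #4, #6, #5, #7, #9, #10, #11, #8, #12
after step 1 (#2 dequeue() → empty): queue <>
after step 2 (#1 enqueue(69)): queue <69>
after step 3 (#3 enqueue(80)): queue <69,80>
after step 4 (#4 enqueue(93)): queue <69,80,93>
after step 5 (#6 dequeue() → 69): queue <80,93>
after step 6 (#5 dequeue() → 80): queue <93>
after step 7 (#7 dequeue() → 93): queue <>
after step 8 (#9 enqueue(53)): queue <53>
after step 9 (#10 enqueue(17)): queue <53,17>
after step 10 (#11 dequeue() → 53): queue <17>
after step 11 (#8 dequeue() → 17): queue <>
after step 12 (#12 enqueue(11)): queue <11>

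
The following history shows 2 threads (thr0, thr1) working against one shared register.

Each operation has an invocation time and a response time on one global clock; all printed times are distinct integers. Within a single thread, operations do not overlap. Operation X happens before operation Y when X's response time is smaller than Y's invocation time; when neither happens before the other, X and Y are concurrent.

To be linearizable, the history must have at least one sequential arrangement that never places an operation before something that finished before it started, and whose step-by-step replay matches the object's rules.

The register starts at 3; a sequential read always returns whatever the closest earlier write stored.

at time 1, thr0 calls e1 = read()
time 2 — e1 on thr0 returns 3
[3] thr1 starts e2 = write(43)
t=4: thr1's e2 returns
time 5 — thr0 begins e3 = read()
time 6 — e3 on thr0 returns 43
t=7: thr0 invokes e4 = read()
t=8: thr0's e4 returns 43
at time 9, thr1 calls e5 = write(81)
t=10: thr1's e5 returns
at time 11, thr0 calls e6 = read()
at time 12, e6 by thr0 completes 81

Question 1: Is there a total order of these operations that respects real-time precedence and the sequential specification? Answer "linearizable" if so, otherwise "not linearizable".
linearizable

witness order: e1, e2, e3, e4, e5, e6
1. e1 read() → 3, leaving value 3
2. e2 write(43), leaving value 43
3. e3 read() → 43, leaving value 43
4. e4 read() → 43, leaving value 43
5. e5 write(81), leaving value 81
6. e6 read() → 81, leaving value 81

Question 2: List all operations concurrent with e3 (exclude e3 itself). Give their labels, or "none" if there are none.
Answer: none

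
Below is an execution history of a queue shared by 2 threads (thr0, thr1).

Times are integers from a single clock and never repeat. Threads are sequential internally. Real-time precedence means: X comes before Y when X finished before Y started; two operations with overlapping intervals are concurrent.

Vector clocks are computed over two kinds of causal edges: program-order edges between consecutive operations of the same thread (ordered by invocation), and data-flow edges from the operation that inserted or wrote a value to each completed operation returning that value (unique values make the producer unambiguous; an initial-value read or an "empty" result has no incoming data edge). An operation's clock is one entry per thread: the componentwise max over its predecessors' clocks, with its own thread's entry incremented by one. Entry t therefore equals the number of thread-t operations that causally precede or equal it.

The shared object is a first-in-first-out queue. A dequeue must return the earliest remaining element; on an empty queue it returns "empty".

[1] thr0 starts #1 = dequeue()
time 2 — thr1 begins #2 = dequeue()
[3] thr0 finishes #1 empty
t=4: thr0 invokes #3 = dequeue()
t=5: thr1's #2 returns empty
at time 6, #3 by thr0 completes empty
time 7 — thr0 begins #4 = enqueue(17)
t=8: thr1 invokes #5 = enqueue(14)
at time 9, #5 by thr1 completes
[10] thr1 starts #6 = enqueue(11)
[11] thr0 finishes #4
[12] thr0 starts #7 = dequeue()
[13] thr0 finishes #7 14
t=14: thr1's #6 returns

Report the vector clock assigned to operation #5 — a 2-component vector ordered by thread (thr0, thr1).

(0, 2)

#2 (invocation 2): nothing precedes it; thr1's component alone gives (0, 1)
#1 (invocation 1): nothing precedes it; thr0's component alone gives (1, 0)
merge at #5 (invoked 8): VC(#2)=(0, 1), own-thread bump on thr1 → (0, 2)
merge at #3 (invoked 4): VC(#1)=(1, 0), own-thread bump on thr0 → (2, 0)
merge at #6 (invoked 10): VC(#5)=(0, 2), own-thread bump on thr1 → (0, 3)
merge at #4 (invoked 7): VC(#3)=(2, 0), own-thread bump on thr0 → (3, 0)
merge at #7 (invoked 12): VC(#4)=(3, 0), VC(#5)=(0, 2), own-thread bump on thr0 → (4, 2)
target: VC(#5) = (0, 2)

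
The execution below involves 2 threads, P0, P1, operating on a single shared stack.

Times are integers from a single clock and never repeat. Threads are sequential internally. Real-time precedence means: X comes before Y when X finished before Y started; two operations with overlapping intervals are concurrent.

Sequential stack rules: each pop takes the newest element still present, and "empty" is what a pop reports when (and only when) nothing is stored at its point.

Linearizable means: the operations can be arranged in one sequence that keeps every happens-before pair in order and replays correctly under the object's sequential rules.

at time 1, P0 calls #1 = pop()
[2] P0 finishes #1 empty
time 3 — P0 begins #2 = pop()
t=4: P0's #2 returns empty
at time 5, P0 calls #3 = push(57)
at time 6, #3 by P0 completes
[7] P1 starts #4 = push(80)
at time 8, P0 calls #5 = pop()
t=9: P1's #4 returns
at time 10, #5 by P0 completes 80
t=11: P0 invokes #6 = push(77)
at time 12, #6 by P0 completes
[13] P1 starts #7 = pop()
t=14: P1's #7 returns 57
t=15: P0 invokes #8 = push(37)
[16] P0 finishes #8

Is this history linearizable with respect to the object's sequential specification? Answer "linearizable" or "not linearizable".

not linearizable

already the first 14 events (up to #7's response at time 14) admit no linearization; the first 13 still do
7 completed operations, 2 real-time-consistent orders — every stack replay fails
take #1, #2, #3, #4, #5, #6, #7: step 7 already fails, because #7 pop() → 57 cannot occur there
take #1, #2, #3, #5, #4, #6, #7: step 4 already fails, because #5 pop() → 80 cannot occur there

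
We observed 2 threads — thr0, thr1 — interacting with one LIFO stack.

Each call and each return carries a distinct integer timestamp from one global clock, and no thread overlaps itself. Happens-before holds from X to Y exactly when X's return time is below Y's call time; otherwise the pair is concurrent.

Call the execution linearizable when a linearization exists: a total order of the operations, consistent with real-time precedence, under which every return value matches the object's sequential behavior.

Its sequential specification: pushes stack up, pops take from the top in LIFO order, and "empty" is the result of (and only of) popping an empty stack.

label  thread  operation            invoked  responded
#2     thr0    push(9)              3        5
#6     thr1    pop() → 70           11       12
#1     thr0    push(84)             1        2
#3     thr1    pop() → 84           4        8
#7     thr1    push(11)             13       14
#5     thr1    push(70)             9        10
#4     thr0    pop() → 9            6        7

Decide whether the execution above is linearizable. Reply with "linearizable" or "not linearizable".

a witness: #1, #2, #4, #3, #5, #6, #7
after step 1 (#1 push(84)): stack <84>
after step 2 (#2 push(9)): stack <84,9>
after step 3 (#4 pop() → 9): stack <84>
after step 4 (#3 pop() → 84): stack <>
after step 5 (#5 push(70)): stack <70>
after step 6 (#6 pop() → 70): stack <>
after step 7 (#7 push(11)): stack <11>

linearizable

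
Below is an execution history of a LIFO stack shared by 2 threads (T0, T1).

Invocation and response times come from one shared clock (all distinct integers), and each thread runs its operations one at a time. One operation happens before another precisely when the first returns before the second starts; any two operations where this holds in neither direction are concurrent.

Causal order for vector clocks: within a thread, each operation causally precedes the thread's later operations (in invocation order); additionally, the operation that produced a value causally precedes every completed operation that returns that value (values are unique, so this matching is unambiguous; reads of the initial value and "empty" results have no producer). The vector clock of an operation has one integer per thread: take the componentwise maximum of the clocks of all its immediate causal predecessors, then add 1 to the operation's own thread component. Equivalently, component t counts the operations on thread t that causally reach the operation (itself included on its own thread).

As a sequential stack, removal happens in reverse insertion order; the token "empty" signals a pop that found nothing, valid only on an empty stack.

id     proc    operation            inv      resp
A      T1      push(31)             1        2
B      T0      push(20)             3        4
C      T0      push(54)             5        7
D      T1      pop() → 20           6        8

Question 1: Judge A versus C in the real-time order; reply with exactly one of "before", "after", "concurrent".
A spans [1,2], C spans [5,7]
resp(A)=2 < inv(C)=5

before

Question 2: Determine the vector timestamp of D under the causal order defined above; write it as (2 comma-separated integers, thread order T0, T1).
A, invoked 1, has no incoming edges; only T1's bump applies → (0, 1)
B, invoked 3, has no incoming edges; only T0's bump applies → (1, 0)
invoked at 5, C merges VC(B)=(1, 0) and bumps T0's slot → (2, 0)
invoked at 6, D merges VC(A)=(0, 1), VC(B)=(1, 0) and bumps T1's slot → (1, 2)
target: VC(D) = (1, 2)

(1, 2)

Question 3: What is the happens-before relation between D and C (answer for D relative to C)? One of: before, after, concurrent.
D spans [6,8], C spans [5,7]
the intervals overlap in both directions

concurrent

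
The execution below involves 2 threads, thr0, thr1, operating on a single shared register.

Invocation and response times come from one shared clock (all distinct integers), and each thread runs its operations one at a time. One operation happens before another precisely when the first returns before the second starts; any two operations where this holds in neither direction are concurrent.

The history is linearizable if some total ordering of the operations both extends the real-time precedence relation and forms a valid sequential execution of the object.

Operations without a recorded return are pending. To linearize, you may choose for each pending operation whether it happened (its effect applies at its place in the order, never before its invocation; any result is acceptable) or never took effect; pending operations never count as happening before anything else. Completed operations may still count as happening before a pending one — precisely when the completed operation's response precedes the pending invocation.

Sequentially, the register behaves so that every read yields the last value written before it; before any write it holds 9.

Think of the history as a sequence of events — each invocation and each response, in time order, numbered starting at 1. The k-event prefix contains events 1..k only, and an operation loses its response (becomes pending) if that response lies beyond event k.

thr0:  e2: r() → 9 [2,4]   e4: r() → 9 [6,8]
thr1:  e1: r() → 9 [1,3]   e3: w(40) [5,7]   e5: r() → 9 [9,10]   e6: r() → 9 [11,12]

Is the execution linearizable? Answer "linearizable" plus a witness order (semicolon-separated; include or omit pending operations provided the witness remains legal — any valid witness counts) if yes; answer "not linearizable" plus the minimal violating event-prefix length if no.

through event 9 a valid linearization exists; event 10 (e5 responding at time 10) ends that
checked exhaustively: 4 real-time-consistent orders of 5 completed operations, zero legal register replays
one such order, e1, e2, e3, e4, e5, breaks at step 4 where e4 r() → 9 is illegal
one such order, e1, e2, e4, e3, e5, breaks at step 5 where e5 r() → 9 is illegal

not linearizable — minimal violating prefix: 10 events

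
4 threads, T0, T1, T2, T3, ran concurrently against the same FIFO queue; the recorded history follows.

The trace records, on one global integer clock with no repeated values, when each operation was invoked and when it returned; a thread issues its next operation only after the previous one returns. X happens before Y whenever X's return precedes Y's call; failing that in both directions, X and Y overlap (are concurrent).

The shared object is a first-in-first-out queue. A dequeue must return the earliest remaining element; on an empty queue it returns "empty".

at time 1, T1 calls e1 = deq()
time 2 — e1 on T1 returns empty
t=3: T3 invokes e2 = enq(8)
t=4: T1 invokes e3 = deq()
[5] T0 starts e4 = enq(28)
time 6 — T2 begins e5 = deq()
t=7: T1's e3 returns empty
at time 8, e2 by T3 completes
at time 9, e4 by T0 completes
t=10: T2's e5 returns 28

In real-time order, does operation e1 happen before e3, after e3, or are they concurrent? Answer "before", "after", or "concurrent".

e1 spans [1,2], e3 spans [4,7]
resp(e1)=2 < inv(e3)=4

before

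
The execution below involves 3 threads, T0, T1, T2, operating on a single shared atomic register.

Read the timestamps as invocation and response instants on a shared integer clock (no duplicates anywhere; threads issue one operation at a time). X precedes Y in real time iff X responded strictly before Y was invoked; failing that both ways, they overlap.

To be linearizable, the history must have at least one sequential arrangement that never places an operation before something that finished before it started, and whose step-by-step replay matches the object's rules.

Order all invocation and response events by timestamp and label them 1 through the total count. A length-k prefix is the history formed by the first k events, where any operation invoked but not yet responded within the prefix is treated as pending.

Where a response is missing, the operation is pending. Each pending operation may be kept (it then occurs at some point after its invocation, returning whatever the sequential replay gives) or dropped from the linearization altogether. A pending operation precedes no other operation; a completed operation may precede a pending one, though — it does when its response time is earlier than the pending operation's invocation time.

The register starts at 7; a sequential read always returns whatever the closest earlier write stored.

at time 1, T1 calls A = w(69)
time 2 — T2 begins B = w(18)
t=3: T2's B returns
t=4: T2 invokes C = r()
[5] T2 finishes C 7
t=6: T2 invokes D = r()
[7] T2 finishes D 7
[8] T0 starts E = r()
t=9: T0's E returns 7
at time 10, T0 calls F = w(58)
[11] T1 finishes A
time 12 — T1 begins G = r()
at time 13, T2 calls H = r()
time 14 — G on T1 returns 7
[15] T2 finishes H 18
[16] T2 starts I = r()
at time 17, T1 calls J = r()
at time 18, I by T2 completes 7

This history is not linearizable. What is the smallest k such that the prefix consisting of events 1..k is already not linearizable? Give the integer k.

5

events 1..4 are linearizable, e.g. via A, B:
1. A w(69) (pending, included), leaving value 69
2. B w(18), leaving value 18
adding event 5 (C responds at 5) leaves no legal real-time order
no completion choice of the 1 pending operation (A) rescues it — every subset was tried
for example B, C (pending dropped) fails at step 2: C r() → 7 is not legal there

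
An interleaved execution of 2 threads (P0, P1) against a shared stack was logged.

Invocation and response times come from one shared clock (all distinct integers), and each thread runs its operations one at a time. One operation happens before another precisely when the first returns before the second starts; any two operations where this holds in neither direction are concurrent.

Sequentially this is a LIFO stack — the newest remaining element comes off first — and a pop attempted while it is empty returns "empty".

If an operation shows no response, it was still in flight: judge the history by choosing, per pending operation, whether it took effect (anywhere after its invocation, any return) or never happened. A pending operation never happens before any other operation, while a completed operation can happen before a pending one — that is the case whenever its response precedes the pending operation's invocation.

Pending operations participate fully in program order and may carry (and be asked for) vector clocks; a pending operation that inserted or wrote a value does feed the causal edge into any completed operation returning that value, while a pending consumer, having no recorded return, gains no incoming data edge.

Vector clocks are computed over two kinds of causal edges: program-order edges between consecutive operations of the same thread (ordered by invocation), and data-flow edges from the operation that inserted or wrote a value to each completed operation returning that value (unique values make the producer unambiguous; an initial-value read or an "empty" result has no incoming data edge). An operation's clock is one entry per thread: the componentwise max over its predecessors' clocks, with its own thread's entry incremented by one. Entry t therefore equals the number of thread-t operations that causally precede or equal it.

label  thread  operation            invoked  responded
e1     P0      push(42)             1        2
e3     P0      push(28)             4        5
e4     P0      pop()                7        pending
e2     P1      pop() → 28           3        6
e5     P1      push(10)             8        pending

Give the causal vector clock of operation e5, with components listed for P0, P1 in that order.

(2, 2)

root op e1, invoked 1: fresh clock plus P0's own tick → (1, 0)
e3 (invocation 4): componentwise max over VC(e1)=(1, 0), +1 at P0, giving (2, 0)
e2 (invocation 3): componentwise max over VC(e3)=(2, 0), +1 at P1, giving (2, 1)
e4 (invocation 7): componentwise max over VC(e3)=(2, 0), +1 at P0, giving (3, 0)
e5 (invocation 8): componentwise max over VC(e2)=(2, 1), +1 at P1, giving (2, 2)
target: VC(e5) = (2, 2)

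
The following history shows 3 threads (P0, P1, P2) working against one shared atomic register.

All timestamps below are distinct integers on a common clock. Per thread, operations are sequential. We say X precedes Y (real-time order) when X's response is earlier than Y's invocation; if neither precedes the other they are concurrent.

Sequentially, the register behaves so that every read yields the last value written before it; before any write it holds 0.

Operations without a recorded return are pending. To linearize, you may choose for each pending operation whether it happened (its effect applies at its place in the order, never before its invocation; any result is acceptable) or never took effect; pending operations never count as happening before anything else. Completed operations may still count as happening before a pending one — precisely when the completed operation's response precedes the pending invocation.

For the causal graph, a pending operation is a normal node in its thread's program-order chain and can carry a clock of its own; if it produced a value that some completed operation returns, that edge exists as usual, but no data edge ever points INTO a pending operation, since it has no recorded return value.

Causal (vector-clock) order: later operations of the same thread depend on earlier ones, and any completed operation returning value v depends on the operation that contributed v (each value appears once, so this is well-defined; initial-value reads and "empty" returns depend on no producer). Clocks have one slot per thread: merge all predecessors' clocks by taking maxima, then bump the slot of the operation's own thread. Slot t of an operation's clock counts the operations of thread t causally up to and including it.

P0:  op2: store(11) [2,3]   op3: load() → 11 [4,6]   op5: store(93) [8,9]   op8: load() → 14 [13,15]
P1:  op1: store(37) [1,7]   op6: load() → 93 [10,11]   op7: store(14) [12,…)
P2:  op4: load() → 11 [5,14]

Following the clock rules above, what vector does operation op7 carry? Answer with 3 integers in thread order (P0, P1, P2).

(3, 3, 0)

VC(op1, invoked at 1): no causal predecessors; +1 on P1 → (0, 1, 0)
VC(op2, invoked at 2): no causal predecessors; +1 on P0 → (1, 0, 0)
VC(op4, invoked at 5): max of VC(op2)=(1, 0, 0), then +1 on thread P2 → (1, 0, 1)
VC(op3, invoked at 4): max of VC(op2)=(1, 0, 0), then +1 on thread P0 → (2, 0, 0)
VC(op5, invoked at 8): max of VC(op3)=(2, 0, 0), then +1 on thread P0 → (3, 0, 0)
VC(op6, invoked at 10): max of VC(op1)=(0, 1, 0), VC(op5)=(3, 0, 0), then +1 on thread P1 → (3, 2, 0)
VC(op7, invoked at 12): max of VC(op6)=(3, 2, 0), then +1 on thread P1 → (3, 3, 0)
VC(op8, invoked at 13): max of VC(op5)=(3, 0, 0), VC(op7)=(3, 3, 0), then +1 on thread P0 → (4, 3, 0)
target: VC(op7) = (3, 3, 0)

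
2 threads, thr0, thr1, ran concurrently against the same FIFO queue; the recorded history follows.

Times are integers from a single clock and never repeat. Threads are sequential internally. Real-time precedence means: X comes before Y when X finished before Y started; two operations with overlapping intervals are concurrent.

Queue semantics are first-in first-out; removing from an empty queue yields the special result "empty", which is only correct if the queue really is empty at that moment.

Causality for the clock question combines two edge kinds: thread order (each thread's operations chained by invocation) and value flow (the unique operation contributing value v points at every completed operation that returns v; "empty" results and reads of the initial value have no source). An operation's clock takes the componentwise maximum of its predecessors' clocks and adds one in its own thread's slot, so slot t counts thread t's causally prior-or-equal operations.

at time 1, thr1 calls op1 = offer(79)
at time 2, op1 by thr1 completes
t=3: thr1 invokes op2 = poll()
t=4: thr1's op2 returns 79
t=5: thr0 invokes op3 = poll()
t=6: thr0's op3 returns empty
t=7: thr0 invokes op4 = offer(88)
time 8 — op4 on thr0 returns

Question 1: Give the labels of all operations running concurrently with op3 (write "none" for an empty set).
Answer: none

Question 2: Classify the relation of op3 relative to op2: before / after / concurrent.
Answer: after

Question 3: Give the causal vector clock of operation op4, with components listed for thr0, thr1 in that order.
Answer: (2, 0)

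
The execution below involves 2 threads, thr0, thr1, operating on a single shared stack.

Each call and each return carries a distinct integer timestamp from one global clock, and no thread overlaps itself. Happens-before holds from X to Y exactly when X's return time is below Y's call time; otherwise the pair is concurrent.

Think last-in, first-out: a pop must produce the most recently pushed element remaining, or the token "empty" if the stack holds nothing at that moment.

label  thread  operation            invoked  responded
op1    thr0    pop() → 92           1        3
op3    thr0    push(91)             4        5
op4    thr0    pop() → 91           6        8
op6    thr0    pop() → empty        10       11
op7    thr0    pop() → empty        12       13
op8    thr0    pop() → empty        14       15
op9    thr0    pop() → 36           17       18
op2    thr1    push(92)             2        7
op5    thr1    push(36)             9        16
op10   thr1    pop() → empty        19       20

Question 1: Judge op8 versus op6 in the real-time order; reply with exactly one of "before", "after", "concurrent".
after

op8 spans [14,15], op6 spans [10,11]
resp(op6)=11 < inv(op8)=14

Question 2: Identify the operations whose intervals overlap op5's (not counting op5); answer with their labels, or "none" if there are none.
op6, op7, op8

concurrent with op5 ([9,16]): every op whose interval crosses 9..16
op1 [1,3]: before
op2 [2,7]: before
op3 [4,5]: before
op4 [6,8]: before
op6 [10,11]: concurrent
op7 [12,13]: concurrent
op8 [14,15]: concurrent
op9 [17,18]: after
op10 [19,20]: after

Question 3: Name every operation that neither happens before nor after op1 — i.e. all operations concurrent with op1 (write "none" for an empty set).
op2

op1 spans [1,3]; an op avoiding the whole window 1..3 is ordered, any other is concurrent
op2 [2,7]: concurrent
op3 [4,5]: after
op4 [6,8]: after
op5 [9,16]: after
op6 [10,11]: after
op7 [12,13]: after
op8 [14,15]: after
op9 [17,18]: after
op10 [19,20]: after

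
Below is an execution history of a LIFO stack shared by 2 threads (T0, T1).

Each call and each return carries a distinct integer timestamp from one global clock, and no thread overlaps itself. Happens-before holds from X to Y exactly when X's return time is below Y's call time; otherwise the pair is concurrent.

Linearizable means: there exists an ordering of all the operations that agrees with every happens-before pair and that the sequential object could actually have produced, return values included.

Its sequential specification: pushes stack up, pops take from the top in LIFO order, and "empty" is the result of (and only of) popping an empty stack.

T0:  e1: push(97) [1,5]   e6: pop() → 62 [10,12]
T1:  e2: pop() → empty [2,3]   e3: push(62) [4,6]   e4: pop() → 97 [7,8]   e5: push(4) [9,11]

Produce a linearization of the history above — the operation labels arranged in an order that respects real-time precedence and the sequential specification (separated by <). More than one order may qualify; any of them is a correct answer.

1. e2 pop() → empty, leaving stack <>
2. e3 push(62), leaving stack <62>
3. e1 push(97), leaving stack <62,97>
4. e4 pop() → 97, leaving stack <62>
5. e6 pop() → 62, leaving stack <>
6. e5 push(4), leaving stack <4>

e2 < e3 < e1 < e4 < e6 < e5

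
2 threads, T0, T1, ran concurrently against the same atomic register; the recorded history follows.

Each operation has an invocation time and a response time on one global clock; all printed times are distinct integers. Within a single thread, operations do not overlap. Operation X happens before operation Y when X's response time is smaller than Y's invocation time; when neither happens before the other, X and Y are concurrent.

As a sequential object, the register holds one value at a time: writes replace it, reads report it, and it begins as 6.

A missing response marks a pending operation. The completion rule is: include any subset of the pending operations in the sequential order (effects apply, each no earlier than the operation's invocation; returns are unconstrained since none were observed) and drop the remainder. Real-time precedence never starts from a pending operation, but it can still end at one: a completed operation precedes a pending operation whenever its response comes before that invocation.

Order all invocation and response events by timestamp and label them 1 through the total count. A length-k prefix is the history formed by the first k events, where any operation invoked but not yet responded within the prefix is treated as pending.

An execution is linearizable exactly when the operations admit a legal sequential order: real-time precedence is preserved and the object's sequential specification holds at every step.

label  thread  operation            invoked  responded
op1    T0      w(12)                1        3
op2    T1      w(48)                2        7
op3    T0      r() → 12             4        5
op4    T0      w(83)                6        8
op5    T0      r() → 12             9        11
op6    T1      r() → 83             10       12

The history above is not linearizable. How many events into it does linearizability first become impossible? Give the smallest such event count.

events 1..10 are linearizable; a witness order is op1, op3, op2, op4:
1. op1 w(12), leaving value 12
2. op3 r() → 12, leaving value 12
3. op2 w(48), leaving value 48
4. op4 w(83), leaving value 83
adding event 11 (op5 responds at 11) leaves no legal real-time order
completion choices over the 1 pending operation (op6) were checked; none helps
one such order, op1, op2, op3, op4, op5 (pending dropped), breaks at step 3 where op3 r() → 12 is illegal
one such order, op1, op3, op2, op4, op5 (pending dropped), breaks at step 5 where op5 r() → 12 is illegal

11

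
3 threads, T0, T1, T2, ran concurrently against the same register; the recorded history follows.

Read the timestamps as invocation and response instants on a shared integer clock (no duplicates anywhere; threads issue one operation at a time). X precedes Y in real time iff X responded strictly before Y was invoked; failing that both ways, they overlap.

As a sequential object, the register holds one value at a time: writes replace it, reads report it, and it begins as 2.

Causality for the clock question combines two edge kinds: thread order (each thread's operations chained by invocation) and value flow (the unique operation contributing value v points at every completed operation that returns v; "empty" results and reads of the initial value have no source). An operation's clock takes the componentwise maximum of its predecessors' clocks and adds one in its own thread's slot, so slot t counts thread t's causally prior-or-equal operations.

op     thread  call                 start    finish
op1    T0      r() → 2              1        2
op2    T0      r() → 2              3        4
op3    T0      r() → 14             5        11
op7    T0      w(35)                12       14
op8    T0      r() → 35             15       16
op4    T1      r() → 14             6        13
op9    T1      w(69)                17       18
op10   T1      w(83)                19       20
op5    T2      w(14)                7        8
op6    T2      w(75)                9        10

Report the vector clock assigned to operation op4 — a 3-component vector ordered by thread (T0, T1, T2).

root op op5, invoked 7: fresh clock plus T2's own tick → (0, 0, 1)
root op op1, invoked 1: fresh clock plus T0's own tick → (1, 0, 0)
VC(op6, invoked at 9): max of VC(op5)=(0, 0, 1), then +1 on thread T2 → (0, 0, 2)
VC(op4, invoked at 6): max of VC(op5)=(0, 0, 1), then +1 on thread T1 → (0, 1, 1)
VC(op2, invoked at 3): max of VC(op1)=(1, 0, 0), then +1 on thread T0 → (2, 0, 0)
VC(op9, invoked at 17): max of VC(op4)=(0, 1, 1), then +1 on thread T1 → (0, 2, 1)
VC(op10, invoked at 19): max of VC(op9)=(0, 2, 1), then +1 on thread T1 → (0, 3, 1)
VC(op3, invoked at 5): max of VC(op2)=(2, 0, 0), VC(op5)=(0, 0, 1), then +1 on thread T0 → (3, 0, 1)
VC(op7, invoked at 12): max of VC(op3)=(3, 0, 1), then +1 on thread T0 → (4, 0, 1)
VC(op8, invoked at 15): max of VC(op7)=(4, 0, 1), then +1 on thread T0 → (5, 0, 1)
target: VC(op4) = (0, 1, 1)

(0, 1, 1)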